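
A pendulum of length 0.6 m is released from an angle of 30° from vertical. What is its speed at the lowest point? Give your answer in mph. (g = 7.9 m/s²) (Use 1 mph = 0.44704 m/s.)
h = L(1 − cosθ) = 0.6(1 − cos30°) = 0.0803848 m
v = √(2gh) = √(2·7.9·0.0803848) = 1.12698 m/s = 2.521 mph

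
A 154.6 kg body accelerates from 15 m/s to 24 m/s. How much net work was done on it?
W = ΔKE = ½m(v₂² − v₁²) = ½(154.6)(24² − 15²) = 27132.3 J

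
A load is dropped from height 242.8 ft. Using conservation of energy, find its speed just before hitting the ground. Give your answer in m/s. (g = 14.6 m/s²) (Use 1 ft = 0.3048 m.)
Convert to SI: h = 74.0054 m
mgh = ½mv² ⇒ v = √(2gh) = √(2·14.6·74.0054) = 46.49 m/s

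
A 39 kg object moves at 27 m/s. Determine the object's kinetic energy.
KE = ½mv² = ½(39)(27)² = 14215.5 J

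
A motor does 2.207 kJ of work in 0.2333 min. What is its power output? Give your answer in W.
Convert to SI: W = 2207.0 J, t = 13.998 s
P = W/t = 2207.0/13.998 = 157.7 W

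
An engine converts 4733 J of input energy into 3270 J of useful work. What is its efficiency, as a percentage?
η = W_out/W_in = 3270/4733 = 69.09%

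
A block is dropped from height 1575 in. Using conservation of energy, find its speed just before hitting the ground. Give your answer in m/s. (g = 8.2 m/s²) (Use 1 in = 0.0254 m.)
Convert to SI: h = 40.005 m
mgh = ½mv² ⇒ v = √(2gh) = √(2·8.2·40.005) = 25.61 m/s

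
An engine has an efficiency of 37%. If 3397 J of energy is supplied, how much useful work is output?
W_out = η·W_in = 0.37·3397 = 1256.89 J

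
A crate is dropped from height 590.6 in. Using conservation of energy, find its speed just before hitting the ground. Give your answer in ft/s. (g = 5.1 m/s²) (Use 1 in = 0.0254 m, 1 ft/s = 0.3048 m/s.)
Convert to SI: h = 15.0012 m
mgh = ½mv² ⇒ v = √(2gh) = √(2·5.1·15.0012) = 12.3698 m/s = 40.58 ft/s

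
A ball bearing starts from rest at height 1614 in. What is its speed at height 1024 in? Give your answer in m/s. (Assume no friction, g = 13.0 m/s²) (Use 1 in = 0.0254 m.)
Convert to SI: h₁−h₂ = 14.986 m
mgh₁ = mgh₂ + ½mv² ⇒ v = √(2g(h₁−h₂)) = √(2·13.0·14.986) = 19.74 m/s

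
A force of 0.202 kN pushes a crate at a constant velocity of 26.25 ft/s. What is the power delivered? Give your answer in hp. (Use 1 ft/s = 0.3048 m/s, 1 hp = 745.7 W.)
Convert to SI: F = 202.0 N, v = 8.001 m/s
P = Fv = (202.0)(8.001) = 1616.2 W = 2.167 hp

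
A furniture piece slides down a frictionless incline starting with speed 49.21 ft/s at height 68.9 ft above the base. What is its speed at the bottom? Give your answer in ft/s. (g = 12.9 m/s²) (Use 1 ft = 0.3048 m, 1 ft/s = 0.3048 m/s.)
Convert to SI: v₀ = 14.9992 m/s, h = 21.0007 m
½mv₀² + mgh = ½mv² ⇒ v = √(v₀² + 2gh) = √(14.9992² + 2·12.9·21.0007) = 27.6911 m/s = 90.85 ft/s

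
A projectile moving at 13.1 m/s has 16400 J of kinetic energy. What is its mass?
m = 2·KE/v² = 2·16400/(13.1)² = 191.1 kg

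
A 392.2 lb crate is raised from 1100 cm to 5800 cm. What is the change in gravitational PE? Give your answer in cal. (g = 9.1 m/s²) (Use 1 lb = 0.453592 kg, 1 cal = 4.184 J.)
Convert to SI: m = 177.899 kg, Δh = 47.0 m
ΔPE = mgΔh = (177.899)(9.1)(47.0) = 76087.3 J = 18190 cal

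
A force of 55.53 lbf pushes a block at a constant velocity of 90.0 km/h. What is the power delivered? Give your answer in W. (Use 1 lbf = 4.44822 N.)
Convert to SI: F = 247.01 N, v = 25.0 m/s
P = Fv = (247.01)(25.0) = 6175 W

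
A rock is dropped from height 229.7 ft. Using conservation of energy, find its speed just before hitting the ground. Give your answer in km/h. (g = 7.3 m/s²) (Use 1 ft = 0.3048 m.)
Convert to SI: h = 70.0126 m
mgh = ½mv² ⇒ v = √(2gh) = √(2·7.3·70.0126) = 31.9716 m/s = 115.1 km/h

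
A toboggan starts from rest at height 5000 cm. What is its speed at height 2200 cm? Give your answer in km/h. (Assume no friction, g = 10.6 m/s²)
Convert to SI: h₁−h₂ = 28.0 m
mgh₁ = mgh₂ + ½mv² ⇒ v = √(2g(h₁−h₂)) = √(2·10.6·28.0) = 24.3639 m/s = 87.71 km/h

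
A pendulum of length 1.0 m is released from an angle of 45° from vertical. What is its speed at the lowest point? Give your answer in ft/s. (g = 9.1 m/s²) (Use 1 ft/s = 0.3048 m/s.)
h = L(1 − cosθ) = 1.0(1 − cos45°) = 0.292893 m
v = √(2gh) = √(2·9.1·0.292893) = 2.30882 m/s = 7.575 ft/s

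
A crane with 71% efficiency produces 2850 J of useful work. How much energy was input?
W_in = W_out/η = 2850/0.71 = 4014 J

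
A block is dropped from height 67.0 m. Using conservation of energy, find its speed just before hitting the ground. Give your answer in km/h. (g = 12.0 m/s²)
mgh = ½mv² ⇒ v = √(2gh) = √(2·12.0·67.0) = 40.0999 m/s = 144.4 km/h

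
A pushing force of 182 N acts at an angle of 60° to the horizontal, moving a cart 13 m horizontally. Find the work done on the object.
W = F·d·cosθ = (182)(13)cos(60°) = 1183 J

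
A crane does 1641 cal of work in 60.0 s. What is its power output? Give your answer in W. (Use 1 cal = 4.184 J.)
Convert to SI: W = 6865.94 J, t = 60.0 s
P = W/t = 6865.94/60.0 = 114.4 W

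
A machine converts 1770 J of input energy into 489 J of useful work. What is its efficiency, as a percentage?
η = W_out/W_in = 489/1770 = 27.63%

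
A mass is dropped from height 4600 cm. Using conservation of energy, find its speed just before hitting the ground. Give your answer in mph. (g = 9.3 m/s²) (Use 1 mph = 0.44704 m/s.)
Convert to SI: h = 46.0 m
mgh = ½mv² ⇒ v = √(2gh) = √(2·9.3·46.0) = 29.2506 m/s = 65.43 mph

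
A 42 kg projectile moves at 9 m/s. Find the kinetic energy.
KE = ½mv² = ½(42)(9)² = 1701.0 J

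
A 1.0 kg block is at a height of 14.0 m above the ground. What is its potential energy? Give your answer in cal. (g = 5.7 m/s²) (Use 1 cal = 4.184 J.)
PE = mgh = (1.0)(5.7)(14.0) = 79.8 J = 19.07 cal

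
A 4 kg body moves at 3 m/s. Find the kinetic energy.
KE = ½mv² = ½(4)(3)² = 18.0 J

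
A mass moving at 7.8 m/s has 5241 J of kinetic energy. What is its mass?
m = 2·KE/v² = 2·5241/(7.8)² = 172.3 kg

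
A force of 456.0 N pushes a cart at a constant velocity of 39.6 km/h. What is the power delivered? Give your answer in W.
Convert to SI: F = 456.0 N, v = 11.0 m/s
P = Fv = (456.0)(11.0) = 5016 W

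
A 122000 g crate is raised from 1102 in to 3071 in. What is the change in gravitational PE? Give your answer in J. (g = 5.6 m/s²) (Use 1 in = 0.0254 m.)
Convert to SI: m = 122.0 kg, Δh = 50.0126 m
ΔPE = mgΔh = (122.0)(5.6)(50.0126) = 34170 J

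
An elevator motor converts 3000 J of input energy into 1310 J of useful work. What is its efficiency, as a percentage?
η = W_out/W_in = 1310/3000 = 43.67%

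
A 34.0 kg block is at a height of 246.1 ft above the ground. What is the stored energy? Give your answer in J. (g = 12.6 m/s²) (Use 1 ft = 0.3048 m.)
Convert to SI: m = 34.0 kg, h = 75.0113 m
PE = mgh = (34.0)(12.6)(75.0113) = 32130 J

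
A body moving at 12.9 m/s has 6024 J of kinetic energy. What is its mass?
m = 2·KE/v² = 2·6024/(12.9)² = 72.4 kg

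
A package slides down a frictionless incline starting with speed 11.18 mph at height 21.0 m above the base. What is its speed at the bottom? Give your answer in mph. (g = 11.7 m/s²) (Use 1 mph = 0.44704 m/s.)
Convert to SI: v₀ = 4.99791 m/s, h = 21.0 m
½mv₀² + mgh = ½mv² ⇒ v = √(v₀² + 2gh) = √(4.99791² + 2·11.7·21.0) = 22.724 m/s = 50.83 mph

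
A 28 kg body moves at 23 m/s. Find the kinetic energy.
KE = ½mv² = ½(28)(23)² = 7406.0 J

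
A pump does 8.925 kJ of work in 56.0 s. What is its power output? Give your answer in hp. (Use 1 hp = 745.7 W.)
Convert to SI: W = 8925.0 J, t = 56.0 s
P = W/t = 8925.0/56.0 = 159.375 W = 0.2137 hp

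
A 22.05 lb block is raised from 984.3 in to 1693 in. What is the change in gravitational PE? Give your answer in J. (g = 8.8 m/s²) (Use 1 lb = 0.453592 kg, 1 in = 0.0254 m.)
Convert to SI: m = 10.0017 kg, Δh = 18.001 m
ΔPE = mgΔh = (10.0017)(8.8)(18.001) = 1584 J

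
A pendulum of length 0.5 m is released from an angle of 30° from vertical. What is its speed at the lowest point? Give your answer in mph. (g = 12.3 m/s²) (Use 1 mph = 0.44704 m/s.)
h = L(1 − cosθ) = 0.5(1 − cos30°) = 0.0669873 m
v = √(2gh) = √(2·12.3·0.0669873) = 1.2837 m/s = 2.872 mph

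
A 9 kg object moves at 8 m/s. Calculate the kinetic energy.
KE = ½mv² = ½(9)(8)² = 288.0 J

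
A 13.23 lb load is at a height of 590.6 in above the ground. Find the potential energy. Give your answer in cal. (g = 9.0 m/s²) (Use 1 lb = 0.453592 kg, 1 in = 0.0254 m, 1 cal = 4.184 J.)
Convert to SI: m = 6.00102 kg, h = 15.0012 m
PE = mgh = (6.00102)(9.0)(15.0012) = 810.205 J = 193.6 cal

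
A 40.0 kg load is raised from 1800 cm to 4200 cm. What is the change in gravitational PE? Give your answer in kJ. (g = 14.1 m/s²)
Convert to SI: m = 40.0 kg, Δh = 24.0 m
ΔPE = mgΔh = (40.0)(14.1)(24.0) = 13536.0 J = 13.54 kJ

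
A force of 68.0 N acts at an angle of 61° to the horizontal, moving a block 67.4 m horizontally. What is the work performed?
W = F·d·cosθ = (68.0)(67.4)cos(61°) = 2222 J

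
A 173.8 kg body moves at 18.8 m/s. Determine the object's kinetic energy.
KE = ½mv² = ½(173.8)(18.8)² = 30710 J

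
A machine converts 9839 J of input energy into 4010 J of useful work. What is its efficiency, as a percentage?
η = W_out/W_in = 4010/9839 = 40.76%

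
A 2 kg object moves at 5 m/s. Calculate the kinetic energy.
KE = ½mv² = ½(2)(5)² = 25.0 J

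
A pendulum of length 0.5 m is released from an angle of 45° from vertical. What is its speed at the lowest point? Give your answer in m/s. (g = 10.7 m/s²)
h = L(1 − cosθ) = 0.5(1 − cos45°) = 0.146447 m
v = √(2gh) = √(2·10.7·0.146447) = 1.77 m/s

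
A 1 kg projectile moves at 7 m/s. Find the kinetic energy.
KE = ½mv² = ½(1)(7)² = 24.5 J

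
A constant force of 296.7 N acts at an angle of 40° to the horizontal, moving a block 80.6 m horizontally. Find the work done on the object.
W = F·d·cosθ = (296.7)(80.6)cos(40°) = 18320 J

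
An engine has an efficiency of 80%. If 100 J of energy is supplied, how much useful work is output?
W_out = η·W_in = 0.8·100 = 80.0 J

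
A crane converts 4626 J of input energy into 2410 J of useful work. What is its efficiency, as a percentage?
η = W_out/W_in = 2410/4626 = 52.1%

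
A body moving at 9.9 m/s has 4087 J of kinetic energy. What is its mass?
m = 2·KE/v² = 2·4087/(9.9)² = 83.4 kg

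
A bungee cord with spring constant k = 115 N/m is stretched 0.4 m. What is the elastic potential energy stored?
PE = ½kx² = ½(115)(0.4)² = 9.2 J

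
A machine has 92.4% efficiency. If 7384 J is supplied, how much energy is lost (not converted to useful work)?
W_lost = W_in(1 − η) = 7384·(1 − 0.924) = 561.2 J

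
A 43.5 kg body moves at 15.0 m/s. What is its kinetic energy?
KE = ½mv² = ½(43.5)(15.0)² = 4894 J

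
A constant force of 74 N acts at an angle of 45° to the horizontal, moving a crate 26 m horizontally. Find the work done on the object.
W = F·d·cosθ = (74)(26)cos(45°) = 1360 J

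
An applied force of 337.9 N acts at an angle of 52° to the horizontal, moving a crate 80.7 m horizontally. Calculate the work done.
W = F·d·cosθ = (337.9)(80.7)cos(52°) = 16790 J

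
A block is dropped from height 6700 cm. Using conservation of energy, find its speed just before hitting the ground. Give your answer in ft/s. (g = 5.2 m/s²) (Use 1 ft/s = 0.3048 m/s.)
Convert to SI: h = 67.0 m
mgh = ½mv² ⇒ v = √(2gh) = √(2·5.2·67.0) = 26.397 m/s = 86.6 ft/s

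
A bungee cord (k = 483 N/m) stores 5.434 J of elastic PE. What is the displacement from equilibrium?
x = √(2·PE/k) = √(2·5.434/483) = 0.15 m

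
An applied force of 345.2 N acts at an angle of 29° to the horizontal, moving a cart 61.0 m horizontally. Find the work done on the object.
W = F·d·cosθ = (345.2)(61.0)cos(29°) = 18420 J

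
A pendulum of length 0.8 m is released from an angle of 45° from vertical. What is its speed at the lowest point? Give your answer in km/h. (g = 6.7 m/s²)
h = L(1 − cosθ) = 0.8(1 − cos45°) = 0.234315 m
v = √(2gh) = √(2·6.7·0.234315) = 1.77195 m/s = 6.379 km/h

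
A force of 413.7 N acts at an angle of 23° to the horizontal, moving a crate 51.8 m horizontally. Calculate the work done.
W = F·d·cosθ = (413.7)(51.8)cos(23°) = 19730 J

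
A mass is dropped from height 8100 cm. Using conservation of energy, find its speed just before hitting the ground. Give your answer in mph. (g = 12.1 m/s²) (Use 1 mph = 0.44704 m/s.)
Convert to SI: h = 81.0 m
mgh = ½mv² ⇒ v = √(2gh) = √(2·12.1·81.0) = 44.2741 m/s = 99.04 mph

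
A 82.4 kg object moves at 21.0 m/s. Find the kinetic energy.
KE = ½mv² = ½(82.4)(21.0)² = 18170 J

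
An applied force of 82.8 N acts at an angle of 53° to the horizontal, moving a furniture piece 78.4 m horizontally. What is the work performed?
W = F·d·cosθ = (82.8)(78.4)cos(53°) = 3907 J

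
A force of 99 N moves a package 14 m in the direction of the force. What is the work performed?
W = F·d = (99)(14) = 1386 J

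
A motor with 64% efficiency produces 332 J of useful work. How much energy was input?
W_in = W_out/η = 332/0.64 = 518.8 J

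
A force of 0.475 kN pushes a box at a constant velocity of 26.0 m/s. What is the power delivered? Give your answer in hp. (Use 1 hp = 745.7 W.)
Convert to SI: F = 475.0 N, v = 26.0 m/s
P = Fv = (475.0)(26.0) = 12350.0 W = 16.56 hp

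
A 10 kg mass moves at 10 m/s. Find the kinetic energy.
KE = ½mv² = ½(10)(10)² = 500.0 J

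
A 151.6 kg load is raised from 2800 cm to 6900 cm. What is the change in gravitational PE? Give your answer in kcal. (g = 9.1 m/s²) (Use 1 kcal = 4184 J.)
Convert to SI: m = 151.6 kg, Δh = 41.0 m
ΔPE = mgΔh = (151.6)(9.1)(41.0) = 56562.0 J = 13.52 kcal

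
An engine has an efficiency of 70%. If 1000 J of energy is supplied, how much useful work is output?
W_out = η·W_in = 0.7·1000 = 700.0 J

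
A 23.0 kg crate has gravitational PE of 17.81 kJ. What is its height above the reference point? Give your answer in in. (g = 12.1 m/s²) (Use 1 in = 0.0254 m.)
Convert to SI: m = 23.0 kg, PE = 17810.0 J
h = PE/(mg) = 17810.0/(23.0·12.1) = 63.9957 m = 2520 in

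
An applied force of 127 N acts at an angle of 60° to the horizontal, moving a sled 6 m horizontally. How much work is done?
W = F·d·cosθ = (127)(6)cos(60°) = 381.0 J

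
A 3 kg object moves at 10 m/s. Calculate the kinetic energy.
KE = ½mv² = ½(3)(10)² = 150.0 J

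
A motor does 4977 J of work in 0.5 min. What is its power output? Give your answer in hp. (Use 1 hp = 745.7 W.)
Convert to SI: W = 4977.0 J, t = 30.0 s
P = W/t = 4977.0/30.0 = 165.9 W = 0.2225 hp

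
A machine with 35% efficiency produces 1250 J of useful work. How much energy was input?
W_in = W_out/η = 1250/0.35 = 3571 J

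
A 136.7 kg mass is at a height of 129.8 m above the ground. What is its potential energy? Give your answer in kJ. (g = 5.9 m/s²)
PE = mgh = (136.7)(5.9)(129.8) = 104688 J = 104.7 kJ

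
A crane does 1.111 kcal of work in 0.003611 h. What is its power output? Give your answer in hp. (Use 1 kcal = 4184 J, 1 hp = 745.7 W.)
Convert to SI: W = 4648.42 J, t = 12.9996 s
P = W/t = 4648.42/12.9996 = 357.582 W = 0.4795 hp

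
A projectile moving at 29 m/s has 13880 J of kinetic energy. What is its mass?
m = 2·KE/v² = 2·13880/(29)² = 33.01 kg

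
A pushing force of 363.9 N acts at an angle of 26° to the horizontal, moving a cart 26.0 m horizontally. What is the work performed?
W = F·d·cosθ = (363.9)(26.0)cos(26°) = 8504 J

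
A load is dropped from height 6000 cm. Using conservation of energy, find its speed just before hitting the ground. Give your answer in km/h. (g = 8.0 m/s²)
Convert to SI: h = 60.0 m
mgh = ½mv² ⇒ v = √(2gh) = √(2·8.0·60.0) = 30.9839 m/s = 111.5 km/h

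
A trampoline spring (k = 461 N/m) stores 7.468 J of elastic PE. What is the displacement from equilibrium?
x = √(2·PE/k) = √(2·7.468/461) = 0.18 m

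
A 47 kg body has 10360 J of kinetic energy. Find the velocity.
v = √(2·KE/m) = √(2·10360/47) = 21.0 m/s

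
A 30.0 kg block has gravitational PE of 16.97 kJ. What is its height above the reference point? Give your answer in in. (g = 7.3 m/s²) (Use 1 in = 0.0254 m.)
Convert to SI: m = 30.0 kg, PE = 16970.0 J
h = PE/(mg) = 16970.0/(30.0·7.3) = 77.4886 m = 3051 in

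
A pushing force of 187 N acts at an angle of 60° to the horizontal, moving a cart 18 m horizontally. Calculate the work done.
W = F·d·cosθ = (187)(18)cos(60°) = 1683 J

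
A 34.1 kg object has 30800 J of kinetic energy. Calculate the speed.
v = √(2·KE/m) = √(2·30800/34.1) = 42.5 m/s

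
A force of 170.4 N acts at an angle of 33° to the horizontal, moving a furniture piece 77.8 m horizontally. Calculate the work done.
W = F·d·cosθ = (170.4)(77.8)cos(33°) = 11120 J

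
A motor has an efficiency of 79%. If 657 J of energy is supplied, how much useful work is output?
W_out = η·W_in = 0.79·657 = 519.03 J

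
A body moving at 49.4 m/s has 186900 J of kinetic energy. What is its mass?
m = 2·KE/v² = 2·186900/(49.4)² = 153.2 kg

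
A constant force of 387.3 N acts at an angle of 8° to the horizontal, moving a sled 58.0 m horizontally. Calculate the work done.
W = F·d·cosθ = (387.3)(58.0)cos(8°) = 22240 J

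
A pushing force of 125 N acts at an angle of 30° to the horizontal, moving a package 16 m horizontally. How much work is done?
W = F·d·cosθ = (125)(16)cos(30°) = 1732 J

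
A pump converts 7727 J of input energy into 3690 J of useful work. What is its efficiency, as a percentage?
η = W_out/W_in = 3690/7727 = 47.75%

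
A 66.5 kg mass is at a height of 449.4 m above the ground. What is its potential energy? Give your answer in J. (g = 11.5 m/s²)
PE = mgh = (66.5)(11.5)(449.4) = 343700 J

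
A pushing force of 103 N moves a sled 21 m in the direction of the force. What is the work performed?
W = F·d = (103)(21) = 2163 J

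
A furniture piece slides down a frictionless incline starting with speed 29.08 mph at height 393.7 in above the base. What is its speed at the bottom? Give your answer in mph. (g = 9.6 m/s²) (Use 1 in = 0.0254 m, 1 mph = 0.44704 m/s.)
Convert to SI: v₀ = 12.9999 m/s, h = 9.99998 m
½mv₀² + mgh = ½mv² ⇒ v = √(v₀² + 2gh) = √(12.9999² + 2·9.6·9.99998) = 18.9999 m/s = 42.5 mph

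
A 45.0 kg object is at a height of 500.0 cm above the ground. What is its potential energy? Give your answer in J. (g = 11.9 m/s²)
Convert to SI: m = 45.0 kg, h = 5.0 m
PE = mgh = (45.0)(11.9)(5.0) = 2678 J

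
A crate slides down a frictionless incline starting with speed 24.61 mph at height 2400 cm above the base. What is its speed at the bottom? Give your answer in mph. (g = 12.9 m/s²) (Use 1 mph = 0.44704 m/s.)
Convert to SI: v₀ = 11.0017 m/s, h = 24.0 m
½mv₀² + mgh = ½mv² ⇒ v = √(v₀² + 2gh) = √(11.0017² + 2·12.9·24.0) = 27.2073 m/s = 60.86 mph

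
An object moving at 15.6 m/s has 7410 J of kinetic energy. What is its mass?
m = 2·KE/v² = 2·7410/(15.6)² = 60.9 kg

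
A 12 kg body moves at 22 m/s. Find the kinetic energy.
KE = ½mv² = ½(12)(22)² = 2904.0 J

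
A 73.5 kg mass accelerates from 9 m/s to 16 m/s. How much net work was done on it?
W = ΔKE = ½m(v₂² − v₁²) = ½(73.5)(16² − 9²) = 6431.25 J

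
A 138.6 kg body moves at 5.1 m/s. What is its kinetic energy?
KE = ½mv² = ½(138.6)(5.1)² = 1802 J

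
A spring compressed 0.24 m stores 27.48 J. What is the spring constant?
k = 2·PE/x² = 2·27.48/(0.24)² = 954.2 N/m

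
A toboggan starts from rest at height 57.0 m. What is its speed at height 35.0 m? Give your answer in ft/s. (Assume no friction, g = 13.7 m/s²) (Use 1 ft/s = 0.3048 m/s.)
mgh₁ = mgh₂ + ½mv² ⇒ v = √(2g(h₁−h₂)) = √(2·13.7·22.0) = 24.552 m/s = 80.55 ft/s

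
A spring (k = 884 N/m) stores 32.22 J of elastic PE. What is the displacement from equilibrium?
x = √(2·PE/k) = √(2·32.22/884) = 0.27 m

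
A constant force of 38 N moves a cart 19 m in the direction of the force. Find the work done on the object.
W = F·d = (38)(19) = 722.0 J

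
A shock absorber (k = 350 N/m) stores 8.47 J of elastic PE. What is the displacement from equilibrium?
x = √(2·PE/k) = √(2·8.47/350) = 0.22 m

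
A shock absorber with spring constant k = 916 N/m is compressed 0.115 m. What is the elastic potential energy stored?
PE = ½kx² = ½(916)(0.115)² = 6.057 J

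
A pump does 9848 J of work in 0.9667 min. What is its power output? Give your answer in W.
Convert to SI: W = 9848.0 J, t = 58.002 s
P = W/t = 9848.0/58.002 = 169.8 W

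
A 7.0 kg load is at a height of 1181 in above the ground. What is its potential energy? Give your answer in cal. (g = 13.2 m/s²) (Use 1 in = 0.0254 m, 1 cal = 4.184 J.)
Convert to SI: m = 7.0 kg, h = 29.9974 m
PE = mgh = (7.0)(13.2)(29.9974) = 2771.76 J = 662.5 cal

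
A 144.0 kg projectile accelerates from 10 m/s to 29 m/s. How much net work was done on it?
W = ΔKE = ½m(v₂² − v₁²) = ½(144.0)(29² − 10²) = 53352.0 J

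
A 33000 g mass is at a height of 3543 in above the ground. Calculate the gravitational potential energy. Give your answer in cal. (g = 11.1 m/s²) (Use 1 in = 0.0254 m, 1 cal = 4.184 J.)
Convert to SI: m = 33.0 kg, h = 89.9922 m
PE = mgh = (33.0)(11.1)(89.9922) = 32964.1 J = 7879 cal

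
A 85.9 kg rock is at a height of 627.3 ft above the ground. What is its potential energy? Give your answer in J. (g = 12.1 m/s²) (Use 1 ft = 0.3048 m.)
Convert to SI: m = 85.9 kg, h = 191.201 m
PE = mgh = (85.9)(12.1)(191.201) = 198700 J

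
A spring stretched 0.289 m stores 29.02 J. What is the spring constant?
k = 2·PE/x² = 2·29.02/(0.289)² = 694.9 N/m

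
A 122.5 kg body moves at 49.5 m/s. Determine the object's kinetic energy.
KE = ½mv² = ½(122.5)(49.5)² = 150100 J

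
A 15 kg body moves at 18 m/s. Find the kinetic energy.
KE = ½mv² = ½(15)(18)² = 2430.0 J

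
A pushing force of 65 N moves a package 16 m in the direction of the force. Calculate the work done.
W = F·d = (65)(16) = 1040 J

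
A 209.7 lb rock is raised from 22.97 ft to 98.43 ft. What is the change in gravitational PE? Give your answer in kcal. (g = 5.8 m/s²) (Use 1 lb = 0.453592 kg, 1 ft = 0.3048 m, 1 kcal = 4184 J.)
Convert to SI: m = 95.1182 kg, Δh = 23.0002 m
ΔPE = mgΔh = (95.1182)(5.8)(23.0002) = 12688.9 J = 3.033 kcal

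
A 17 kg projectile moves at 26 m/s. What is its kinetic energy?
KE = ½mv² = ½(17)(26)² = 5746.0 J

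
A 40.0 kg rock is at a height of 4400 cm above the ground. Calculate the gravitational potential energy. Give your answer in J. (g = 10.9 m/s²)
Convert to SI: m = 40.0 kg, h = 44.0 m
PE = mgh = (40.0)(10.9)(44.0) = 19180 J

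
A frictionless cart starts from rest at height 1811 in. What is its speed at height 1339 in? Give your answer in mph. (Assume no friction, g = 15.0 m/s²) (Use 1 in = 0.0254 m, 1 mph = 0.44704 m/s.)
Convert to SI: h₁−h₂ = 11.9888 m
mgh₁ = mgh₂ + ½mv² ⇒ v = √(2g(h₁−h₂)) = √(2·15.0·11.9888) = 18.9648 m/s = 42.42 mph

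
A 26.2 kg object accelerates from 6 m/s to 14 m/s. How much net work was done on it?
W = ΔKE = ½m(v₂² − v₁²) = ½(26.2)(14² − 6²) = 2096.0 J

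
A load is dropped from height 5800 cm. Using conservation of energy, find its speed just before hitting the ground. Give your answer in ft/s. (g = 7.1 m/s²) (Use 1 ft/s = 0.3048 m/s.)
Convert to SI: h = 58.0 m
mgh = ½mv² ⇒ v = √(2gh) = √(2·7.1·58.0) = 28.6984 m/s = 94.15 ft/s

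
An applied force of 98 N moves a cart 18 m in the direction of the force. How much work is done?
W = F·d = (98)(18) = 1764 J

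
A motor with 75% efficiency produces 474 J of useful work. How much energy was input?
W_in = W_out/η = 474/0.75 = 632.0 J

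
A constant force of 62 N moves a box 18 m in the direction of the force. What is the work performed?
W = F·d = (62)(18) = 1116 J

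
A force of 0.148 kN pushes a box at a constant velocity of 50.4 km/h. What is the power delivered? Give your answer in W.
Convert to SI: F = 148.0 N, v = 14.0 m/s
P = Fv = (148.0)(14.0) = 2072 W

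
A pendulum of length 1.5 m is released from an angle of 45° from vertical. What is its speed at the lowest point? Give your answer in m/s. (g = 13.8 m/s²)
h = L(1 − cosθ) = 1.5(1 − cos45°) = 0.43934 m
v = √(2gh) = √(2·13.8·0.43934) = 3.482 m/s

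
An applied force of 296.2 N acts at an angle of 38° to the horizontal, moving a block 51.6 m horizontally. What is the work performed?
W = F·d·cosθ = (296.2)(51.6)cos(38°) = 12040 J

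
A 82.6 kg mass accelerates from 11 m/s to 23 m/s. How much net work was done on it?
W = ΔKE = ½m(v₂² − v₁²) = ½(82.6)(23² − 11²) = 16850.4 J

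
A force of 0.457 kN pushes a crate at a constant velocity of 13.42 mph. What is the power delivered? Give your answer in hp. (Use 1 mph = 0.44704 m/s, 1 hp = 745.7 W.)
Convert to SI: F = 457.0 N, v = 5.99928 m/s
P = Fv = (457.0)(5.99928) = 2741.67 W = 3.677 hp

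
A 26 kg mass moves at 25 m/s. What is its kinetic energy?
KE = ½mv² = ½(26)(25)² = 8125.0 J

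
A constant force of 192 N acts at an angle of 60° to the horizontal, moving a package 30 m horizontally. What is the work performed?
W = F·d·cosθ = (192)(30)cos(60°) = 2880 J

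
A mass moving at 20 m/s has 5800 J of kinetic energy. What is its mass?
m = 2·KE/v² = 2·5800/(20)² = 29.0 kg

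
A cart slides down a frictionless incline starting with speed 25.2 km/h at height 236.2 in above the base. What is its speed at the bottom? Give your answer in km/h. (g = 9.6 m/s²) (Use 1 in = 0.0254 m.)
Convert to SI: v₀ = 7.0 m/s, h = 5.99948 m
½mv₀² + mgh = ½mv² ⇒ v = √(v₀² + 2gh) = √(7.0² + 2·9.6·5.99948) = 12.8137 m/s = 46.13 km/h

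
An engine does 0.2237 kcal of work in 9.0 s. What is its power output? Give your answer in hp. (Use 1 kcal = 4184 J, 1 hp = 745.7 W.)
Convert to SI: W = 935.961 J, t = 9.0 s
P = W/t = 935.961/9.0 = 103.996 W = 0.1395 hp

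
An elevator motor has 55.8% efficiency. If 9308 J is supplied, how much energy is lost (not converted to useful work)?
W_lost = W_in(1 − η) = 9308·(1 − 0.558) = 4114 J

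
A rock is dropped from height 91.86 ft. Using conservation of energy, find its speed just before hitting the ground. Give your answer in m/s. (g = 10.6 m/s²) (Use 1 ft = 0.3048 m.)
Convert to SI: h = 27.9989 m
mgh = ½mv² ⇒ v = √(2gh) = √(2·10.6·27.9989) = 24.36 m/s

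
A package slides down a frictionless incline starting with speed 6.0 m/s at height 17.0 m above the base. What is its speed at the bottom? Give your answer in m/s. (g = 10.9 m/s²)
½mv₀² + mgh = ½mv² ⇒ v = √(v₀² + 2gh) = √(6.0² + 2·10.9·17.0) = 20.16 m/s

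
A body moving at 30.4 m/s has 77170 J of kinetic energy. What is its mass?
m = 2·KE/v² = 2·77170/(30.4)² = 167.0 kg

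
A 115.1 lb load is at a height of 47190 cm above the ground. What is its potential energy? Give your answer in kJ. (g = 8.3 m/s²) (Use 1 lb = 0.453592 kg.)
Convert to SI: m = 52.2084 kg, h = 471.9 m
PE = mgh = (52.2084)(8.3)(471.9) = 204488 J = 204.5 kJ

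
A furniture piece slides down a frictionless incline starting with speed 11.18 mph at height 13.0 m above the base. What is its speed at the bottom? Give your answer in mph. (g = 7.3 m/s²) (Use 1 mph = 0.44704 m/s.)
Convert to SI: v₀ = 4.99791 m/s, h = 13.0 m
½mv₀² + mgh = ½mv² ⇒ v = √(v₀² + 2gh) = √(4.99791² + 2·7.3·13.0) = 14.6553 m/s = 32.78 mph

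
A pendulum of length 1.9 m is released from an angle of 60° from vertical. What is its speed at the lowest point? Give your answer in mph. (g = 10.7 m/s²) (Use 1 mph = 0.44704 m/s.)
h = L(1 − cosθ) = 1.9(1 − cos60°) = 0.95 m
v = √(2gh) = √(2·10.7·0.95) = 4.50888 m/s = 10.09 mph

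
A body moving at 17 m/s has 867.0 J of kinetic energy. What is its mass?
m = 2·KE/v² = 2·867.0/(17)² = 6.0 kg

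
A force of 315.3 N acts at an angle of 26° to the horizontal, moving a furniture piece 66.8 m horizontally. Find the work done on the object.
W = F·d·cosθ = (315.3)(66.8)cos(26°) = 18930 J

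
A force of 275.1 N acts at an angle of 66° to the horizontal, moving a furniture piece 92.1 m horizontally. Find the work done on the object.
W = F·d·cosθ = (275.1)(92.1)cos(66°) = 10310 J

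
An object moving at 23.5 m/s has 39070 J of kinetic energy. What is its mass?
m = 2·KE/v² = 2·39070/(23.5)² = 141.5 kg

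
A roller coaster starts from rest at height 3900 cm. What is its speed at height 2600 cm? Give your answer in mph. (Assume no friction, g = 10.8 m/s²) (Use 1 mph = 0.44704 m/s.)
Convert to SI: h₁−h₂ = 13.0 m
mgh₁ = mgh₂ + ½mv² ⇒ v = √(2g(h₁−h₂)) = √(2·10.8·13.0) = 16.7571 m/s = 37.48 mph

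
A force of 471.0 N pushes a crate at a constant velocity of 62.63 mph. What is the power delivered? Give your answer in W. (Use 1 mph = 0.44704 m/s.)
Convert to SI: F = 471.0 N, v = 27.9981 m/s
P = Fv = (471.0)(27.9981) = 13190 W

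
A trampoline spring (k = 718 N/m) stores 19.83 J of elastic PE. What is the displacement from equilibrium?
x = √(2·PE/k) = √(2·19.83/718) = 0.235 m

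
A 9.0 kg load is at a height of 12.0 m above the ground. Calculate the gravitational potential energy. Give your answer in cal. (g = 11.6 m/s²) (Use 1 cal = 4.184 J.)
PE = mgh = (9.0)(11.6)(12.0) = 1252.8 J = 299.4 cal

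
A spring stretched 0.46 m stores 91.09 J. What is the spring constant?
k = 2·PE/x² = 2·91.09/(0.46)² = 861.0 N/m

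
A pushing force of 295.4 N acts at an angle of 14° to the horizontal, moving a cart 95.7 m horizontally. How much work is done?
W = F·d·cosθ = (295.4)(95.7)cos(14°) = 27430 J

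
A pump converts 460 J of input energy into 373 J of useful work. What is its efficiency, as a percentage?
η = W_out/W_in = 373/460 = 81.09%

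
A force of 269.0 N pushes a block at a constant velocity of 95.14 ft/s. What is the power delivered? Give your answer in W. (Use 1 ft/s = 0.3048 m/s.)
Convert to SI: F = 269.0 N, v = 28.9987 m/s
P = Fv = (269.0)(28.9987) = 7801 W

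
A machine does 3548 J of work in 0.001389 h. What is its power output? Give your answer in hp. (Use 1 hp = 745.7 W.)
Convert to SI: W = 3548.0 J, t = 5.0004 s
P = W/t = 3548.0/5.0004 = 709.543 W = 0.9515 hp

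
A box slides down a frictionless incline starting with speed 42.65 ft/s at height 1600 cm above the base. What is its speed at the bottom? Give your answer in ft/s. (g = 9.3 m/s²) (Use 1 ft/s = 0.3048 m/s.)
Convert to SI: v₀ = 12.9997 m/s, h = 16.0 m
½mv₀² + mgh = ½mv² ⇒ v = √(v₀² + 2gh) = √(12.9997² + 2·9.3·16.0) = 21.6008 m/s = 70.87 ft/s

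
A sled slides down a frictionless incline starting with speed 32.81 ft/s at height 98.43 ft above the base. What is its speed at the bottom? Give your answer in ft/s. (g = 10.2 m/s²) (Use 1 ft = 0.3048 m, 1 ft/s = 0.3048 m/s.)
Convert to SI: v₀ = 10.0005 m/s, h = 30.0015 m
½mv₀² + mgh = ½mv² ⇒ v = √(v₀² + 2gh) = √(10.0005² + 2·10.2·30.0015) = 26.6841 m/s = 87.55 ft/s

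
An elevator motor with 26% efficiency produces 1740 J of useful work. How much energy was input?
W_in = W_out/η = 1740/0.26 = 6692 J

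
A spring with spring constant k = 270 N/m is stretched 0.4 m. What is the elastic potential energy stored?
PE = ½kx² = ½(270)(0.4)² = 21.6 J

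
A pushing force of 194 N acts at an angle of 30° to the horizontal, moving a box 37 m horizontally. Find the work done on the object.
W = F·d·cosθ = (194)(37)cos(30°) = 6216 J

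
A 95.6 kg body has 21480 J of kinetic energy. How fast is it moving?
v = √(2·KE/m) = √(2·21480/95.6) = 21.2 m/s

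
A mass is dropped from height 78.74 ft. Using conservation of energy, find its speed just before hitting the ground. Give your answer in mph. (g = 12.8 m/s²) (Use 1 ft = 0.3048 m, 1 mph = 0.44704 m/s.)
Convert to SI: h = 24.0 m
mgh = ½mv² ⇒ v = √(2gh) = √(2·12.8·24.0) = 24.7871 m/s = 55.45 mph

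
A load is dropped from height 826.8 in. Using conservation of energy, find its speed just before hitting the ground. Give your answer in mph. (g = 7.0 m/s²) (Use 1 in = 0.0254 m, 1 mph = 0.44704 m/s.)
Convert to SI: h = 21.0007 m
mgh = ½mv² ⇒ v = √(2gh) = √(2·7.0·21.0007) = 17.1467 m/s = 38.36 mph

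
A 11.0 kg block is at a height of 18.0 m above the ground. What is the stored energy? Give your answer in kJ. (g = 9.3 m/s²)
PE = mgh = (11.0)(9.3)(18.0) = 1841.4 J = 1.841 kJ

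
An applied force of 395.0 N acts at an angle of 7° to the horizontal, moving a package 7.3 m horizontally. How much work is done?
W = F·d·cosθ = (395.0)(7.3)cos(7°) = 2862 J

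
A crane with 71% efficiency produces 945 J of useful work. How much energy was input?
W_in = W_out/η = 945/0.71 = 1331 J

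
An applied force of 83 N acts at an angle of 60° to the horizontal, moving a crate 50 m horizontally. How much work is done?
W = F·d·cosθ = (83)(50)cos(60°) = 2075 J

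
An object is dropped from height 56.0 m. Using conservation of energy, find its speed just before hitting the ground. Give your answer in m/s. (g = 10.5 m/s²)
mgh = ½mv² ⇒ v = √(2gh) = √(2·10.5·56.0) = 34.29 m/s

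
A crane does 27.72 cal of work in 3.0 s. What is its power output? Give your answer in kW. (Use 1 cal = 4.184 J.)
Convert to SI: W = 115.98 J, t = 3.0 s
P = W/t = 115.98/3.0 = 38.6602 W = 0.03866 kW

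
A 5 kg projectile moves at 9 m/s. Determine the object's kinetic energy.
KE = ½mv² = ½(5)(9)² = 202.5 J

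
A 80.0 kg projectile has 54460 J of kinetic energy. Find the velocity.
v = √(2·KE/m) = √(2·54460/80.0) = 36.9 m/s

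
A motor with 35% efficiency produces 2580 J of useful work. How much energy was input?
W_in = W_out/η = 2580/0.35 = 7371 J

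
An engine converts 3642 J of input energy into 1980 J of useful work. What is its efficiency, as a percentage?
η = W_out/W_in = 1980/3642 = 54.37%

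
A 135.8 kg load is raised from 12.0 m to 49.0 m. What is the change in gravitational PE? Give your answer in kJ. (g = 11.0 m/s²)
ΔPE = mgΔh = (135.8)(11.0)(37.0) = 55270.6 J = 55.27 kJ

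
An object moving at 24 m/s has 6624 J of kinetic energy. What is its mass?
m = 2·KE/v² = 2·6624/(24)² = 23.0 kg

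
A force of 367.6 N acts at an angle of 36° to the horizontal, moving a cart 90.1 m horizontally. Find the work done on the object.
W = F·d·cosθ = (367.6)(90.1)cos(36°) = 26800 J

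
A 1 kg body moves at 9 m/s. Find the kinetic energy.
KE = ½mv² = ½(1)(9)² = 40.5 J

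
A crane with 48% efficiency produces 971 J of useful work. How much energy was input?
W_in = W_out/η = 971/0.48 = 2023 J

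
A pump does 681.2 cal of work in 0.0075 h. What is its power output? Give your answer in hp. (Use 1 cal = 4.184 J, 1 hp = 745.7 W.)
Convert to SI: W = 2850.14 J, t = 27.0 s
P = W/t = 2850.14/27.0 = 105.561 W = 0.1416 hp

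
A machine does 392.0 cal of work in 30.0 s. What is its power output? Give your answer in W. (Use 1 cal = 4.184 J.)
Convert to SI: W = 1640.13 J, t = 30.0 s
P = W/t = 1640.13/30.0 = 54.67 W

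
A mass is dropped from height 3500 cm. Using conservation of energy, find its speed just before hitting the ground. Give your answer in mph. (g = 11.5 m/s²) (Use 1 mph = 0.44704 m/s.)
Convert to SI: h = 35.0 m
mgh = ½mv² ⇒ v = √(2gh) = √(2·11.5·35.0) = 28.3725 m/s = 63.47 mph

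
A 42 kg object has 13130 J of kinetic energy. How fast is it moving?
v = √(2·KE/m) = √(2·13130/42) = 25.0 m/s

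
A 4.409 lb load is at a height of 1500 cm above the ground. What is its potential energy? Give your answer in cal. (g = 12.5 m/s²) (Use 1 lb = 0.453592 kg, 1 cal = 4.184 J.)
Convert to SI: m = 1.99989 kg, h = 15.0 m
PE = mgh = (1.99989)(12.5)(15.0) = 374.979 J = 89.62 cal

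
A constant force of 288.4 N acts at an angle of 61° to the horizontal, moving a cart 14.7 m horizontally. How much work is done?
W = F·d·cosθ = (288.4)(14.7)cos(61°) = 2055 J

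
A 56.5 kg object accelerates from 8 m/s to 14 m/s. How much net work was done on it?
W = ΔKE = ½m(v₂² − v₁²) = ½(56.5)(14² − 8²) = 3729.0 J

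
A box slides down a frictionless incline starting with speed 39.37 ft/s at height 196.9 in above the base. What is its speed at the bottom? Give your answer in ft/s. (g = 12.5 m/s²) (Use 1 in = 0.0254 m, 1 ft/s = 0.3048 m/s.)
Convert to SI: v₀ = 12.0 m/s, h = 5.00126 m
½mv₀² + mgh = ½mv² ⇒ v = √(v₀² + 2gh) = √(12.0² + 2·12.5·5.00126) = 16.4022 m/s = 53.81 ft/s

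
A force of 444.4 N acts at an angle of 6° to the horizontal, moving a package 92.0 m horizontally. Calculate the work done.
W = F·d·cosθ = (444.4)(92.0)cos(6°) = 40660 J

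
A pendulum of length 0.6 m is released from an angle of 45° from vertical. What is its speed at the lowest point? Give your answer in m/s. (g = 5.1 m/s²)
h = L(1 − cosθ) = 0.6(1 − cos45°) = 0.175736 m
v = √(2gh) = √(2·5.1·0.175736) = 1.339 m/s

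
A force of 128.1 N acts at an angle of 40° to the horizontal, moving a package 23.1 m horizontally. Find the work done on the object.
W = F·d·cosθ = (128.1)(23.1)cos(40°) = 2267 J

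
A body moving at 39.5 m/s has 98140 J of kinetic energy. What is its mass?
m = 2·KE/v² = 2·98140/(39.5)² = 125.8 kg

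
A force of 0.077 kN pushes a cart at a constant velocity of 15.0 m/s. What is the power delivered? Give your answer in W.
Convert to SI: F = 77.0 N, v = 15.0 m/s
P = Fv = (77.0)(15.0) = 1155 W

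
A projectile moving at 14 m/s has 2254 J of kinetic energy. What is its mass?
m = 2·KE/v² = 2·2254/(14)² = 23.0 kg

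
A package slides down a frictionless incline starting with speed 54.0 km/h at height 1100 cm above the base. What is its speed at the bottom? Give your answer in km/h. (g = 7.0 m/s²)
Convert to SI: v₀ = 15.0 m/s, h = 11.0 m
½mv₀² + mgh = ½mv² ⇒ v = √(v₀² + 2gh) = √(15.0² + 2·7.0·11.0) = 19.4679 m/s = 70.08 km/h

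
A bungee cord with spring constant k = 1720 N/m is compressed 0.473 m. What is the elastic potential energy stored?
PE = ½kx² = ½(1720)(0.473)² = 192.4 J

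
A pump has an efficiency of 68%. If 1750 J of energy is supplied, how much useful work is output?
W_out = η·W_in = 0.68·1750 = 1190.0 J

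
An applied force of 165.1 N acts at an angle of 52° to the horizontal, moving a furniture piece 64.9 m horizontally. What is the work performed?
W = F·d·cosθ = (165.1)(64.9)cos(52°) = 6597 J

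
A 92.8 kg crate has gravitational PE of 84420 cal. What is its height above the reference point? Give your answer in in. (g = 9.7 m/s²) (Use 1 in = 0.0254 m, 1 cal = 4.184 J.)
Convert to SI: m = 92.8 kg, PE = 353213 J
h = PE/(mg) = 353213/(92.8·9.7) = 392.389 m = 15450 in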